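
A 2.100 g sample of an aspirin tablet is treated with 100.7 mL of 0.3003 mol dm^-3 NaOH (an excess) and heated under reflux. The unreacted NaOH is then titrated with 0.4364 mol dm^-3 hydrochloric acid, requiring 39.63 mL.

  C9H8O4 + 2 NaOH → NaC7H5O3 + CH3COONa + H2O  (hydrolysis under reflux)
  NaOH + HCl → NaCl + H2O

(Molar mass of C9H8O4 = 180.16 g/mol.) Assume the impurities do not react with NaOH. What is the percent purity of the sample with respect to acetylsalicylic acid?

55.53 %

n(NaOH) added = 0.1007 × 0.3003 = 0.03024 mol
n(HCl) used in back-titration = 0.03963 × 0.4364 = 0.01729 mol
n(NaOH) left over = 0.01729 mol (1:1 ratio)
n(NaOH) consumed by analyte = 0.03024 − 0.01729 = 0.01295 mol
From the 1:2 ratio, n(C9H8O4) = 1/2 × 0.01295 = 6.473 × 10^-3 mol
mass of C9H8O4 = 6.473 × 10^-3 × 180.16 = 1.166 g
% C9H8O4 = 1.166 / 2.100 × 100 = 55.53 %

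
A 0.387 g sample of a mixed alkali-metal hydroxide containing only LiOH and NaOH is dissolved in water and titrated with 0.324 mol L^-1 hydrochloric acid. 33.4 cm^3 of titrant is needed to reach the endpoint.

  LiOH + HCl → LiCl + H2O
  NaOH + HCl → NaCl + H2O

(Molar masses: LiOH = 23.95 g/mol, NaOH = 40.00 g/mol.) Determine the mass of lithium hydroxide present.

0.0684 g

n(HCl) = 0.0334 × 0.324 = 0.0108 mol
Let x = n(LiOH), y = n(NaOH).
Titrant: 1x + 1y = 0.0108;  mass: 23.95x + 40.00y = 0.387
Solving, x = 2.86 × 10^-3 mol, y = 7.96 × 10^-3 mol
mass of LiOH = 2.86 × 10^-3 × 23.95 = 0.0684 g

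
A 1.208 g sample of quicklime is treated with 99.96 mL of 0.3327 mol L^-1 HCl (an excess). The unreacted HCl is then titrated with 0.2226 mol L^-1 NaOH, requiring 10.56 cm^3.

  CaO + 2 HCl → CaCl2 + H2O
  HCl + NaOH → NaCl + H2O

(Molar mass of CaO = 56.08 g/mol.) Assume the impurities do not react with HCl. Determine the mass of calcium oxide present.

n(HCl) added = 0.09996 × 0.3327 = 0.03326 mol
n(NaOH) used in back-titration = 0.01056 × 0.2226 = 2.351 × 10^-3 mol
n(HCl) left over = 2.351 × 10^-3 mol (1:1 ratio)
n(HCl) consumed by analyte = 0.03326 − 2.351 × 10^-3 = 0.03091 mol
From the 1:2 ratio, n(CaO) = 1/2 × 0.03091 = 0.01545 mol
mass of CaO = 0.01545 × 56.08 = 0.8666 g

0.8666 g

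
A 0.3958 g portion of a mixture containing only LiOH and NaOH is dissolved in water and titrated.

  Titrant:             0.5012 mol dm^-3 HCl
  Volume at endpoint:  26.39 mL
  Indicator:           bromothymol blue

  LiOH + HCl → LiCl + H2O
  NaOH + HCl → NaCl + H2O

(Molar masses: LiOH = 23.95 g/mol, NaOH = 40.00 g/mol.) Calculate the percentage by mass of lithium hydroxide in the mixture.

50.24 %

n(HCl) = 0.02639 × 0.5012 = 0.01323 mol
Let x = n(LiOH), y = n(NaOH).
Titrant: 1x + 1y = 0.01323;  mass: 23.95x + 40.00y = 0.3958
Solving, x = 8.303 × 10^-3 mol, y = 4.923 × 10^-3 mol
mass of LiOH = 8.303 × 10^-3 × 23.95 = 0.1989 g
% LiOH = 0.1989 / 0.3958 × 100 = 50.24 %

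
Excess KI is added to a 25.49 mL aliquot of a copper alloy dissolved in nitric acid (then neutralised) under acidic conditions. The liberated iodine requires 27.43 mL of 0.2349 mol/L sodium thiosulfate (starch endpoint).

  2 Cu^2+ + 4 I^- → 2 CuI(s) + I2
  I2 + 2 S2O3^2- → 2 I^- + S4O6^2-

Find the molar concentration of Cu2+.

0.2528 mol/L

n(S2O3^2-) = 0.02743 × 0.2349 = 6.443 × 10^-3 mol
n(I2) = n(S2O3^2-)/2 = 3.222 × 10^-3 mol
From the 2:1 ratio, n(Cu2+) in the aliquot = 2/1 × 3.222 × 10^-3 = 6.443 × 10^-3 mol
[Cu2+] = 6.443 × 10^-3 / 0.02549 = 0.2528 mol/L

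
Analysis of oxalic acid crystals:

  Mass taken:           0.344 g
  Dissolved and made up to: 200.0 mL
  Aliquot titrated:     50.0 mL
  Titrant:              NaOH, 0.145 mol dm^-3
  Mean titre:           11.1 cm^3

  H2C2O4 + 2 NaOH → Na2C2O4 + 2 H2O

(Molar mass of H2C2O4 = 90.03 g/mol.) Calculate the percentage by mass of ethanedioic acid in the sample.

n(NaOH) per titration = 0.0111 × 0.145 = 1.61 × 10^-3 mol
From the 1:2 ratio, n(H2C2O4) in each aliquot = 1/2 × 1.61 × 10^-3 = 8.05 × 10^-4 mol
n(H2C2O4) in the whole flask = 8.05 × 10^-4 × 200.0/50.0 = 3.22 × 10^-3 mol
mass of H2C2O4 = 3.22 × 10^-3 × 90.03 = 0.290 g
% H2C2O4 = 0.290 / 0.344 × 100 = 84.2 %

84.2 %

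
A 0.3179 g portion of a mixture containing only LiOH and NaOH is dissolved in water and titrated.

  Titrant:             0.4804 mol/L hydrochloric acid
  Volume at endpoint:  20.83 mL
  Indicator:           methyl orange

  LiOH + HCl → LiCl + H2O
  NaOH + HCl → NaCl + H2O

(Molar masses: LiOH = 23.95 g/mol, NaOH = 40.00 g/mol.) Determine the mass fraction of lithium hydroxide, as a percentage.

38.66 %

n(HCl) = 0.02083 × 0.4804 = 0.01001 mol
Let x = n(LiOH), y = n(NaOH).
Titrant: 1x + 1y = 0.01001;  mass: 23.95x + 40.00y = 0.3179
Solving, x = 5.132 × 10^-3 mol, y = 4.875 × 10^-3 mol
mass of LiOH = 5.132 × 10^-3 × 23.95 = 0.1229 g
% LiOH = 0.1229 / 0.3179 × 100 = 38.66 %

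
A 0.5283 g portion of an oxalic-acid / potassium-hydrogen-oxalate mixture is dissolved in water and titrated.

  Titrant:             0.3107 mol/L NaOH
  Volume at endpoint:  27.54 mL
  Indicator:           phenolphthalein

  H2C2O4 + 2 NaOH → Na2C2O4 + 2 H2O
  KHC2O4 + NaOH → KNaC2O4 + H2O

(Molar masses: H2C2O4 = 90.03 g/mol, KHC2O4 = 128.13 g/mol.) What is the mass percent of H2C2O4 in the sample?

58.24 %

n(NaOH) = 0.02754 × 0.3107 = 8.557 × 10^-3 mol
Let x = n(H2C2O4), y = n(KHC2O4).
Titrant: 2x + 1y = 8.557 × 10^-3;  mass: 90.03x + 128.13y = 0.5283
Solving, x = 3.417 × 10^-3 mol, y = 1.722 × 10^-3 mol
mass of H2C2O4 = 3.417 × 10^-3 × 90.03 = 0.3077 g
% H2C2O4 = 0.3077 / 0.5283 × 100 = 58.24 %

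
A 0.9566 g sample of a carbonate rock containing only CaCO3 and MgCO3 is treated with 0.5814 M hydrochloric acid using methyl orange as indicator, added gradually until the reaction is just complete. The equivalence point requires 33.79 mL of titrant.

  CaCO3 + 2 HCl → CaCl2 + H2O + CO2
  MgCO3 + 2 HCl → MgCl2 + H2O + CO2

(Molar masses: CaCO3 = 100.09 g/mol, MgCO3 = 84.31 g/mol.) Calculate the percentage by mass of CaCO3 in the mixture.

85.17 %

n(HCl) = 0.03379 × 0.5814 = 0.01965 mol
Let x = n(CaCO3), y = n(MgCO3).
Titrant: 2x + 2y = 0.01965;  mass: 100.09x + 84.31y = 0.9566
Solving, x = 8.140 × 10^-3 mol, y = 1.683 × 10^-3 mol
mass of CaCO3 = 8.140 × 10^-3 × 100.09 = 0.8147 g
% CaCO3 = 0.8147 / 0.9566 × 100 = 85.17 %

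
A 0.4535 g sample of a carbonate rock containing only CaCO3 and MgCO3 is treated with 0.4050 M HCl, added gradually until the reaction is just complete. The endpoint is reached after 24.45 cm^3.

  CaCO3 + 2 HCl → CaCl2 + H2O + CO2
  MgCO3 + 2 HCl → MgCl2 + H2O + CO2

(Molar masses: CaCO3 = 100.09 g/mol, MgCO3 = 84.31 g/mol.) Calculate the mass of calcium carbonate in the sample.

0.2288 g

n(HCl) = 0.02445 × 0.4050 = 9.902 × 10^-3 mol
Let x = n(CaCO3), y = n(MgCO3).
Titrant: 2x + 2y = 9.902 × 10^-3;  mass: 100.09x + 84.31y = 0.4535
Solving, x = 2.286 × 10^-3 mol, y = 2.665 × 10^-3 mol
mass of CaCO3 = 2.286 × 10^-3 × 100.09 = 0.2288 g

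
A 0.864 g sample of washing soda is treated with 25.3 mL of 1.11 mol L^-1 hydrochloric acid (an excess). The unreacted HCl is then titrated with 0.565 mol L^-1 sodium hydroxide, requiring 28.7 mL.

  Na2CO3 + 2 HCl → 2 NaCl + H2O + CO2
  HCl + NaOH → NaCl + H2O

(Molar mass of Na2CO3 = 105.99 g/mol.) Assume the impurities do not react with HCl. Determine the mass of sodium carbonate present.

n(HCl) added = 0.0253 × 1.11 = 0.0281 mol
n(NaOH) used in back-titration = 0.0287 × 0.565 = 0.0162 mol
n(HCl) left over = 0.0162 mol (1:1 ratio)
n(HCl) consumed by analyte = 0.0281 − 0.0162 = 0.0119 mol
From the 1:2 ratio, n(Na2CO3) = 1/2 × 0.0119 = 5.93 × 10^-3 mol
mass of Na2CO3 = 5.93 × 10^-3 × 105.99 = 0.629 g

0.629 g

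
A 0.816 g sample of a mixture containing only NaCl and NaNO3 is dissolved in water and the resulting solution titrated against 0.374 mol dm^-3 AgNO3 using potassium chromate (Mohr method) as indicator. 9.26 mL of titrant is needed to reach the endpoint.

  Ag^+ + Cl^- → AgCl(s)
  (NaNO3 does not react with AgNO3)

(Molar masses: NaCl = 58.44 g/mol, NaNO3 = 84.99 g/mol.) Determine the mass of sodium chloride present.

0.202 g

n(AgNO3) = 0.00926 × 0.374 = 3.46 × 10^-3 mol
Let x = n(NaCl), y = n(NaNO3).
Titrant: 1x = 3.46 × 10^-3;  mass: 58.44x + 84.99y = 0.816
Solving, x = 3.46 × 10^-3 mol, y = 7.22 × 10^-3 mol
mass of NaCl = 3.46 × 10^-3 × 58.44 = 0.202 g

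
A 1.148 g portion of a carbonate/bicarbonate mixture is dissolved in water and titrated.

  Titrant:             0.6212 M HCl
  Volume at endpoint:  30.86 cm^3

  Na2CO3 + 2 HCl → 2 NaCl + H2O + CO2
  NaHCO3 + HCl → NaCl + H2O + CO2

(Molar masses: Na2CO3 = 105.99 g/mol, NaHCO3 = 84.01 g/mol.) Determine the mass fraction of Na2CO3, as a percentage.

68.84 %

n(HCl) = 0.03086 × 0.6212 = 0.01917 mol
Let x = n(Na2CO3), y = n(NaHCO3).
Titrant: 2x + 1y = 0.01917;  mass: 105.99x + 84.01y = 1.148
Solving, x = 7.456 × 10^-3 mol, y = 4.258 × 10^-3 mol
mass of Na2CO3 = 7.456 × 10^-3 × 105.99 = 0.7903 g
% Na2CO3 = 0.7903 / 1.148 × 100 = 68.84 %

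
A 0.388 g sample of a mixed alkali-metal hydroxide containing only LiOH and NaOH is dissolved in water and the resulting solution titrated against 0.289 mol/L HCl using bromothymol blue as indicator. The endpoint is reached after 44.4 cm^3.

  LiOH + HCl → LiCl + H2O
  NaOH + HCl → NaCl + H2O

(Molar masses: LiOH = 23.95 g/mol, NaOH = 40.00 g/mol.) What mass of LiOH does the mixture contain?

0.187 g

n(HCl) = 0.0444 × 0.289 = 0.0128 mol
Let x = n(LiOH), y = n(NaOH).
Titrant: 1x + 1y = 0.0128;  mass: 23.95x + 40.00y = 0.388
Solving, x = 7.80 × 10^-3 mol, y = 5.03 × 10^-3 mol
mass of LiOH = 7.80 × 10^-3 × 23.95 = 0.187 g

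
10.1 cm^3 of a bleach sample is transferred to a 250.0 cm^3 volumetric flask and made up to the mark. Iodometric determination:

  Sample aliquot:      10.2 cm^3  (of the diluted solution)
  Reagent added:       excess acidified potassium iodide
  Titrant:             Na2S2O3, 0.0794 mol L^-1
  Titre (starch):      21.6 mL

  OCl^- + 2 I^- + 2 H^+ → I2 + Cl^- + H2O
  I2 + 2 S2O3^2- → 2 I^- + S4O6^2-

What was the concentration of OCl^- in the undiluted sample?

2.08 mol/L

n(S2O3^2-) = 0.0216 × 0.0794 = 1.72 × 10^-3 mol
n(I2) = n(S2O3^2-)/2 = 8.58 × 10^-4 mol
n(OCl^-) in the aliquot = 8.58 × 10^-4 mol (1:1 ratio)
[OCl^-]_dilute = 8.58 × 10^-4 / 0.0102 = 0.0841 mol/L
[OCl^-]_original = 0.0841 × 250.0/10.1 = 2.08 mol/L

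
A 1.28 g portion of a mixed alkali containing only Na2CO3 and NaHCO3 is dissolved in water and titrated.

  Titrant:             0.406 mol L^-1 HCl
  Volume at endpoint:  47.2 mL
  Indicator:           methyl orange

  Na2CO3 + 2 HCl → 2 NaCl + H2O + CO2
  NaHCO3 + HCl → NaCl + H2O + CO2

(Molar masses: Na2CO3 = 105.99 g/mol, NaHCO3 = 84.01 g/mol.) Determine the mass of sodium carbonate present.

n(HCl) = 0.0472 × 0.406 = 0.0192 mol
Let x = n(Na2CO3), y = n(NaHCO3).
Titrant: 2x + 1y = 0.0192;  mass: 105.99x + 84.01y = 1.28
Solving, x = 5.32 × 10^-3 mol, y = 8.53 × 10^-3 mol
mass of Na2CO3 = 5.32 × 10^-3 × 105.99 = 0.564 g

0.564 g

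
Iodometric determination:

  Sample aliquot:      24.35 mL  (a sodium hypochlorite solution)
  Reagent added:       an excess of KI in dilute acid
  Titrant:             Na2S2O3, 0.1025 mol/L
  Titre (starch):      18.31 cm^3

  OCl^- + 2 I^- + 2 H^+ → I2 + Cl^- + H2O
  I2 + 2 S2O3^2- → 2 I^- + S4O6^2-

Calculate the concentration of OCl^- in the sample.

n(S2O3^2-) = 0.01831 × 0.1025 = 1.877 × 10^-3 mol
n(I2) = n(S2O3^2-)/2 = 9.384 × 10^-4 mol
n(OCl^-) in the aliquot = 9.384 × 10^-4 mol (1:1 ratio)
[OCl^-] = 9.384 × 10^-4 / 0.02435 = 0.03854 mol/L

0.03854 mol/L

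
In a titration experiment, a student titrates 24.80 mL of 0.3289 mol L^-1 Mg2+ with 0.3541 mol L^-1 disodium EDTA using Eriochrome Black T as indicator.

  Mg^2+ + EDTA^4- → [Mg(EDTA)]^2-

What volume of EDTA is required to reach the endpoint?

23.04 mL

n(Mg2+) = 0.02480 L × 0.3289 mol/L = 8.157 × 10^-3 mol
n(EDTA) = 8.157 × 10^-3 mol (1:1 stoichiometry)
V(EDTA) = 8.157 × 10^-3 mol / 0.3541 mol/L = 0.02304 L = 23.04 mL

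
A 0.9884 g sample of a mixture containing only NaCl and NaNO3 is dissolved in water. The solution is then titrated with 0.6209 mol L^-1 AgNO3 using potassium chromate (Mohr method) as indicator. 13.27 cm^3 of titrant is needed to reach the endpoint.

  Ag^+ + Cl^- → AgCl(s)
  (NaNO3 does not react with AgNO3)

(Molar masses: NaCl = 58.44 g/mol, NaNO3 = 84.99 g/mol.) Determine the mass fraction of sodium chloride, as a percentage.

n(AgNO3) = 0.01327 × 0.6209 = 8.239 × 10^-3 mol
Let x = n(NaCl), y = n(NaNO3).
Titrant: 1x = 8.239 × 10^-3;  mass: 58.44x + 84.99y = 0.9884
Solving, x = 8.239 × 10^-3 mol, y = 5.964 × 10^-3 mol
mass of NaCl = 8.239 × 10^-3 × 58.44 = 0.4815 g
% NaCl = 0.4815 / 0.9884 × 100 = 48.72 %

48.72 %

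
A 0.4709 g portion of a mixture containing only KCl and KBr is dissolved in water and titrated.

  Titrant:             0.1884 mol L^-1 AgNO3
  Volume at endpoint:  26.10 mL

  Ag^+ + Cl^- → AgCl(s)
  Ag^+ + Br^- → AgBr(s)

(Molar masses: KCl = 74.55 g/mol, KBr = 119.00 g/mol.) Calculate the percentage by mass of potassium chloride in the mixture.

n(AgNO3) = 0.02610 × 0.1884 = 4.917 × 10^-3 mol
Let x = n(KCl), y = n(KBr).
Titrant: 1x + 1y = 4.917 × 10^-3;  mass: 74.55x + 119.00y = 0.4709
Solving, x = 2.570 × 10^-3 mol, y = 2.347 × 10^-3 mol
mass of KCl = 2.570 × 10^-3 × 74.55 = 0.1916 g
% KCl = 0.1916 / 0.4709 × 100 = 40.69 %

40.69 %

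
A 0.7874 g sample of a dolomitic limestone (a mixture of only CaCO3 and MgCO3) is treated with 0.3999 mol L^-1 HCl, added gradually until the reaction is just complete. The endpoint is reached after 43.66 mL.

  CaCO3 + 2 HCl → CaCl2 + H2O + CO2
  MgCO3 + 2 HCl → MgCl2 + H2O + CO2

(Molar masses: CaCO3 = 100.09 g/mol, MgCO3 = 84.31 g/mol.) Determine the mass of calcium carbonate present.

n(HCl) = 0.04366 × 0.3999 = 0.01746 mol
Let x = n(CaCO3), y = n(MgCO3).
Titrant: 2x + 2y = 0.01746;  mass: 100.09x + 84.31y = 0.7874
Solving, x = 3.257 × 10^-3 mol, y = 5.473 × 10^-3 mol
mass of CaCO3 = 3.257 × 10^-3 × 100.09 = 0.3260 g

0.3260 g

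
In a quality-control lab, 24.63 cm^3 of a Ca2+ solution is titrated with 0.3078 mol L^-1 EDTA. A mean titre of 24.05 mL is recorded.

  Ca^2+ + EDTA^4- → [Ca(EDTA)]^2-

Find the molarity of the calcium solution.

0.3006 mol/L

n(EDTA) = 0.02405 L × 0.3078 mol/L = 7.403 × 10^-3 mol
n(Ca2+) = 7.403 × 10^-3 mol (1:1 mole ratio)
[Ca2+] = 7.403 × 10^-3 mol / 0.02463 L = 0.3006 mol/L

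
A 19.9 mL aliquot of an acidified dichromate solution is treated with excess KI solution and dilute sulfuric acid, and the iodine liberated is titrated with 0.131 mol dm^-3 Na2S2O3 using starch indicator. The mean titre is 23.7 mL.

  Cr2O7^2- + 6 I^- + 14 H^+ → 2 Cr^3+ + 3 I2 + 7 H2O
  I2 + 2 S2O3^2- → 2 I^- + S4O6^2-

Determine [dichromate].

n(S2O3^2-) = 0.0237 × 0.131 = 3.10 × 10^-3 mol
n(I2) = n(S2O3^2-)/2 = 1.55 × 10^-3 mol
From the 1:3 ratio, n(Cr2O7^2-) in the aliquot = 1/3 × 1.55 × 10^-3 = 5.17 × 10^-4 mol
[Cr2O7^2-] = 5.17 × 10^-4 / 0.0199 = 0.0260 mol/L

0.0260 mol/L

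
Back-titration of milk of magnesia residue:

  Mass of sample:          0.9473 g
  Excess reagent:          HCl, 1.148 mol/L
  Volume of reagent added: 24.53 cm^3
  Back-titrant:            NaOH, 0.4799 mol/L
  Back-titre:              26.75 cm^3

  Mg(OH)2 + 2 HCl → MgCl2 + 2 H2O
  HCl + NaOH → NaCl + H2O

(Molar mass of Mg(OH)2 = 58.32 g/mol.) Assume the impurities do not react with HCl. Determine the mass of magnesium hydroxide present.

n(HCl) added = 0.02453 × 1.148 = 0.02816 mol
n(NaOH) used in back-titration = 0.02675 × 0.4799 = 0.01284 mol
n(HCl) left over = 0.01284 mol (1:1 ratio)
n(HCl) consumed by analyte = 0.02816 − 0.01284 = 0.01532 mol
From the 1:2 ratio, n(Mg(OH)2) = 1/2 × 0.01532 = 7.662 × 10^-3 mol
mass of Mg(OH)2 = 7.662 × 10^-3 × 58.32 = 0.4468 g

0.4468 g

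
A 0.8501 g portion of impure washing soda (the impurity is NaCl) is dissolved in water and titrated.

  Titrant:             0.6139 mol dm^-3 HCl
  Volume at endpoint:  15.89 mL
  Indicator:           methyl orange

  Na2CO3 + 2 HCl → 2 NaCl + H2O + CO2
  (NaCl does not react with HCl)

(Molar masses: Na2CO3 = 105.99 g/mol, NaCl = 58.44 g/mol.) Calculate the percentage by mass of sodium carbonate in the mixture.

n(HCl) = 0.01589 × 0.6139 = 9.755 × 10^-3 mol
Let x = n(Na2CO3), y = n(NaCl).
Titrant: 2x = 9.755 × 10^-3;  mass: 105.99x + 58.44y = 0.8501
Solving, x = 4.877 × 10^-3 mol, y = 5.701 × 10^-3 mol
mass of Na2CO3 = 4.877 × 10^-3 × 105.99 = 0.5170 g
% Na2CO3 = 0.5170 / 0.8501 × 100 = 60.81 %

60.81 %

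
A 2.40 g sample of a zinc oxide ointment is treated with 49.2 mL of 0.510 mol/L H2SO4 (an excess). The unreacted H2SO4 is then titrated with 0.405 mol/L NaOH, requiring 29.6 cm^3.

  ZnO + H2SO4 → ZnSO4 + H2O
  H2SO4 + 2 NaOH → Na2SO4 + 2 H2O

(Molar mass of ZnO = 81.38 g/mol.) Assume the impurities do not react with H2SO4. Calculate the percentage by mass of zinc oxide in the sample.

n(H2SO4) added = 0.0492 × 0.510 = 0.0251 mol
n(NaOH) used in back-titration = 0.0296 × 0.405 = 0.0120 mol
From the 1:2 ratio, n(H2SO4) left over = 1/2 × 0.0120 = 5.99 × 10^-3 mol
n(H2SO4) consumed by analyte = 0.0251 − 5.99 × 10^-3 = 0.0191 mol
n(ZnO) = 0.0191 mol (1:1 ratio)
mass of ZnO = 0.0191 × 81.38 = 1.55 g
% ZnO = 1.55 / 2.40 × 100 = 64.8 %

64.8 %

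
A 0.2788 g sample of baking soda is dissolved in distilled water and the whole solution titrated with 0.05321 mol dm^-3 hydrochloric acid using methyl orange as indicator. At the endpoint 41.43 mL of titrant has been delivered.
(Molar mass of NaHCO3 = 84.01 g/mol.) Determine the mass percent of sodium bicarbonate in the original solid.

66.43 %

NaHCO3 + HCl → NaCl + H2O + CO2
n(HCl) = 0.04143 L × 0.05321 mol/L = 2.204 × 10^-3 mol
n(NaHCO3) = 2.204 × 10^-3 mol (1:1 ratio)
mass of NaHCO3 = 2.204 × 10^-3 × 84.01 g/mol = 0.1852 g
% NaHCO3 = 0.1852 / 0.2788 × 100 = 66.43 %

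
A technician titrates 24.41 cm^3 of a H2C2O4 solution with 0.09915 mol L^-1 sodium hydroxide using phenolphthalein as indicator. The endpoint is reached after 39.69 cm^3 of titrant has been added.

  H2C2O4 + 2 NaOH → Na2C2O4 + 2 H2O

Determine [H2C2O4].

0.08061 mol/L

n(NaOH) = 0.03969 L × 0.09915 mol/L = 3.935 × 10^-3 mol
From the 1:2 mole ratio, n(H2C2O4) = 1/2 × 3.935 × 10^-3 = 1.968 × 10^-3 mol
[H2C2O4] = 1.968 × 10^-3 mol / 0.02441 L = 0.08061 mol/L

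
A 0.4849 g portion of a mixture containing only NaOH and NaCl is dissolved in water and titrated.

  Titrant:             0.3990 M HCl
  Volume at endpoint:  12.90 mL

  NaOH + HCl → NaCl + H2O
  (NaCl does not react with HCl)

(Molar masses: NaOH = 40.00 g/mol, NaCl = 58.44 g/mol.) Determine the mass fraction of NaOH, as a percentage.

42.46 %

n(HCl) = 0.01290 × 0.3990 = 5.147 × 10^-3 mol
Let x = n(NaOH), y = n(NaCl).
Titrant: 1x = 5.147 × 10^-3;  mass: 40.00x + 58.44y = 0.4849
Solving, x = 5.147 × 10^-3 mol, y = 4.774 × 10^-3 mol
mass of NaOH = 5.147 × 10^-3 × 40.00 = 0.2059 g
% NaOH = 0.2059 / 0.4849 × 100 = 42.46 %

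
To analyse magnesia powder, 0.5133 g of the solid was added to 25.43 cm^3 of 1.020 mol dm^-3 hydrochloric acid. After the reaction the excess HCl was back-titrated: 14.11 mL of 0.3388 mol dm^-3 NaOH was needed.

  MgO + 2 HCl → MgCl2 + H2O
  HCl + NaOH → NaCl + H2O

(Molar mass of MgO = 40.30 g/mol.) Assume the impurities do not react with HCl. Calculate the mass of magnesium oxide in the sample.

0.4263 g

n(HCl) added = 0.02543 × 1.020 = 0.02594 mol
n(NaOH) used in back-titration = 0.01411 × 0.3388 = 4.780 × 10^-3 mol
n(HCl) left over = 4.780 × 10^-3 mol (1:1 ratio)
n(HCl) consumed by analyte = 0.02594 − 4.780 × 10^-3 = 0.02116 mol
From the 1:2 ratio, n(MgO) = 1/2 × 0.02116 = 0.01058 mol
mass of MgO = 0.01058 × 40.30 = 0.4263 g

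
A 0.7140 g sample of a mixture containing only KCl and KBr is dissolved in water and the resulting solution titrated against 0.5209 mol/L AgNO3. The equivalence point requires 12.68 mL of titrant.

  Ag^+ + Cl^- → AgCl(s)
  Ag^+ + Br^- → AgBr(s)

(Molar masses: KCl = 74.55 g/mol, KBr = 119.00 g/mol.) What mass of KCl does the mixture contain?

0.1207 g

n(AgNO3) = 0.01268 × 0.5209 = 6.605 × 10^-3 mol
Let x = n(KCl), y = n(KBr).
Titrant: 1x + 1y = 6.605 × 10^-3;  mass: 74.55x + 119.00y = 0.7140
Solving, x = 1.620 × 10^-3 mol, y = 4.985 × 10^-3 mol
mass of KCl = 1.620 × 10^-3 × 74.55 = 0.1207 g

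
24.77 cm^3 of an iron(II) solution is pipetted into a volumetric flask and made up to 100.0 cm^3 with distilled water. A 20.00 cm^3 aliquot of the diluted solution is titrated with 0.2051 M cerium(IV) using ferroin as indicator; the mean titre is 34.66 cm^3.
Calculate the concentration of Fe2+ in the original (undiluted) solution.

Ce^4+ + Fe^2+ → Ce^3+ + Fe^3+
n(Ce4+) = 0.03466 × 0.2051 = 7.109 × 10^-3 mol
n(Fe2+) in the aliquot = 7.109 × 10^-3 mol (1:1 ratio)
[Fe2+]_dilute = 7.109 × 10^-3 / 0.02000 = 0.3554 mol/L
Dilution factor = 100.0 / 24.77 = 4.037
[Fe2+]_stock = 0.3554 × 4.037 = 1.435 mol/L

1.435 M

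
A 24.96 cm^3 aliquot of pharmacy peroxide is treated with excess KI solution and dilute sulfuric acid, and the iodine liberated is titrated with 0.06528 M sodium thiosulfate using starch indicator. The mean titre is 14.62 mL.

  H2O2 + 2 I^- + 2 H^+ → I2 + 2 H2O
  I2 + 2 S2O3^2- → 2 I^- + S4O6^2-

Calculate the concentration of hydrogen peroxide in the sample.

0.01912 M

n(S2O3^2-) = 0.01462 × 0.06528 = 9.544 × 10^-4 mol
n(I2) = n(S2O3^2-)/2 = 4.772 × 10^-4 mol
n(H2O2) in the aliquot = 4.772 × 10^-4 mol (1:1 ratio)
[H2O2] = 4.772 × 10^-4 / 0.02496 = 0.01912 mol/L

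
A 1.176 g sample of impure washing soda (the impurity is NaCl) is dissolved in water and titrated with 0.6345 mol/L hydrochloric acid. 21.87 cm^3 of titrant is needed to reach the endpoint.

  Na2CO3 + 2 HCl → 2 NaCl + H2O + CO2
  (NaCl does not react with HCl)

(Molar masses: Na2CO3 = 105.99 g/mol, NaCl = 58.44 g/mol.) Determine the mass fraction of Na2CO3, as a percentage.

62.53 %

n(HCl) = 0.02187 × 0.6345 = 0.01388 mol
Let x = n(Na2CO3), y = n(NaCl).
Titrant: 2x = 0.01388;  mass: 105.99x + 58.44y = 1.176
Solving, x = 6.938 × 10^-3 mol, y = 7.540 × 10^-3 mol
mass of Na2CO3 = 6.938 × 10^-3 × 105.99 = 0.7354 g
% Na2CO3 = 0.7354 / 1.176 × 100 = 62.53 %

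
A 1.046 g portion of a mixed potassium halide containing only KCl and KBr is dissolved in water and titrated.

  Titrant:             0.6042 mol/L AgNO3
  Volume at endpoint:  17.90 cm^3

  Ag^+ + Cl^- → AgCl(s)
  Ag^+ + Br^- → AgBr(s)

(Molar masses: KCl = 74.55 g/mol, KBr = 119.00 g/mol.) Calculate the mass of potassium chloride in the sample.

0.4042 g

n(AgNO3) = 0.01790 × 0.6042 = 0.01082 mol
Let x = n(KCl), y = n(KBr).
Titrant: 1x + 1y = 0.01082;  mass: 74.55x + 119.00y = 1.046
Solving, x = 5.422 × 10^-3 mol, y = 5.393 × 10^-3 mol
mass of KCl = 5.422 × 10^-3 × 74.55 = 0.4042 g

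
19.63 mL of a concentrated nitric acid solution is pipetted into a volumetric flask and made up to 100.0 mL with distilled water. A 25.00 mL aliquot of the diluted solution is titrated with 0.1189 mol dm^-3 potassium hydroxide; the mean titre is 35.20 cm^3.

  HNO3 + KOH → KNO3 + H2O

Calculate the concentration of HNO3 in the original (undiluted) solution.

0.8528 mol/L

n(KOH) = 0.03520 × 0.1189 = 4.185 × 10^-3 mol
n(HNO3) in the aliquot = 4.185 × 10^-3 mol (1:1 ratio)
[HNO3]_dilute = 4.185 × 10^-3 / 0.02500 = 0.1674 mol/L
Dilution factor = 100.0 / 19.63 = 5.094
[HNO3]_stock = 0.1674 × 5.094 = 0.8528 mol/L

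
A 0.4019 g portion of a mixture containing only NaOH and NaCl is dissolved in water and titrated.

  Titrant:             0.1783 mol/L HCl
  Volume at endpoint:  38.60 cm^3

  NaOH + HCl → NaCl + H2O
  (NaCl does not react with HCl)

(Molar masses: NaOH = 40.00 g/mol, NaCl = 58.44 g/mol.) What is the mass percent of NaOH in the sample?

68.50 %

n(HCl) = 0.03860 × 0.1783 = 6.882 × 10^-3 mol
Let x = n(NaOH), y = n(NaCl).
Titrant: 1x = 6.882 × 10^-3;  mass: 40.00x + 58.44y = 0.4019
Solving, x = 6.882 × 10^-3 mol, y = 2.166 × 10^-3 mol
mass of NaOH = 6.882 × 10^-3 × 40.00 = 0.2753 g
% NaOH = 0.2753 / 0.4019 × 100 = 68.50 %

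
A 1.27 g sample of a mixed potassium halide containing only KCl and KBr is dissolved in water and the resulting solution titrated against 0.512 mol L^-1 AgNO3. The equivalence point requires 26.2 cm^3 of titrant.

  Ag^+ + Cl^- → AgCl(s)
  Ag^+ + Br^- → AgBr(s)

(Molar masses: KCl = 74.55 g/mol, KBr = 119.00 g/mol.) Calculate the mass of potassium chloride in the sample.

n(AgNO3) = 0.0262 × 0.512 = 0.0134 mol
Let x = n(KCl), y = n(KBr).
Titrant: 1x + 1y = 0.0134;  mass: 74.55x + 119.00y = 1.27
Solving, x = 7.34 × 10^-3 mol, y = 6.07 × 10^-3 mol
mass of KCl = 7.34 × 10^-3 × 74.55 = 0.547 g

0.547 g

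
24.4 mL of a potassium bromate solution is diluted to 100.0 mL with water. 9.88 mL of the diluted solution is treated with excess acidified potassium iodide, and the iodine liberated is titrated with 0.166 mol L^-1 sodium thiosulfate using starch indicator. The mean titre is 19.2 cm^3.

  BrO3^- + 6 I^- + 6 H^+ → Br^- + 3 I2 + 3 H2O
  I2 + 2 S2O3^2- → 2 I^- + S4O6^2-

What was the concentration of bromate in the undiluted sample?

n(S2O3^2-) = 0.0192 × 0.166 = 3.19 × 10^-3 mol
n(I2) = n(S2O3^2-)/2 = 1.59 × 10^-3 mol
From the 1:3 ratio, n(BrO3^-) in the aliquot = 1/3 × 1.59 × 10^-3 = 5.31 × 10^-4 mol
[BrO3^-]_dilute = 5.31 × 10^-4 / 0.00988 = 0.0538 mol/L
[BrO3^-]_original = 0.0538 × 100.0/24.4 = 0.220 mol/L

0.220 mol/L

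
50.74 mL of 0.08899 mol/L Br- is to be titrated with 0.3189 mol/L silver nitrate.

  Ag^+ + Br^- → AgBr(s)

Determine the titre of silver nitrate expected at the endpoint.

14.16 mL

n(Br-) = 0.05074 L × 0.08899 mol/L = 4.515 × 10^-3 mol
n(AgNO3) = 4.515 × 10^-3 mol (1:1 stoichiometry)
V(AgNO3) = 4.515 × 10^-3 mol / 0.3189 mol/L = 0.01416 L = 14.16 mL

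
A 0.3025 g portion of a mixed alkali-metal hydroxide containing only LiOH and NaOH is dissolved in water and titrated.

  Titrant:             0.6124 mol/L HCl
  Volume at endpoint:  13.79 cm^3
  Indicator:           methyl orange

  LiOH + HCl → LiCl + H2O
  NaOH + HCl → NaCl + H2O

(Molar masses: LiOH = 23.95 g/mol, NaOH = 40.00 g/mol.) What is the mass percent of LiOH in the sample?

17.41 %

n(HCl) = 0.01379 × 0.6124 = 8.445 × 10^-3 mol
Let x = n(LiOH), y = n(NaOH).
Titrant: 1x + 1y = 8.445 × 10^-3;  mass: 23.95x + 40.00y = 0.3025
Solving, x = 2.199 × 10^-3 mol, y = 6.246 × 10^-3 mol
mass of LiOH = 2.199 × 10^-3 × 23.95 = 0.05267 g
% LiOH = 0.05267 / 0.3025 × 100 = 17.41 %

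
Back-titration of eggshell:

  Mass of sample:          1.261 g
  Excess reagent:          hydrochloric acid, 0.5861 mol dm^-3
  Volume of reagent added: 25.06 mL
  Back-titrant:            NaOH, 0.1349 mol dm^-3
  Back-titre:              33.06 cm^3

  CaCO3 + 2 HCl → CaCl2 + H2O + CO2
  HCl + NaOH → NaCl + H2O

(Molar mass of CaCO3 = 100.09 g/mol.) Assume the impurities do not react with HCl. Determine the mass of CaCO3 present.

0.5119 g

n(HCl) added = 0.02506 × 0.5861 = 0.01469 mol
n(NaOH) used in back-titration = 0.03306 × 0.1349 = 4.460 × 10^-3 mol
n(HCl) left over = 4.460 × 10^-3 mol (1:1 ratio)
n(HCl) consumed by analyte = 0.01469 − 4.460 × 10^-3 = 0.01023 mol
From the 1:2 ratio, n(CaCO3) = 1/2 × 0.01023 = 5.114 × 10^-3 mol
mass of CaCO3 = 5.114 × 10^-3 × 100.09 = 0.5119 g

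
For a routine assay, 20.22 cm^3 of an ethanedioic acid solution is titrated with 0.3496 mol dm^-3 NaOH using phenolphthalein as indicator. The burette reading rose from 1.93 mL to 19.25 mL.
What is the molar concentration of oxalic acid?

H2C2O4 + 2 NaOH → Na2C2O4 + 2 H2O
n(NaOH) = 0.01732 L × 0.3496 mol/L = 6.055 × 10^-3 mol
From the 1:2 mole ratio, n(H2C2O4) = 1/2 × 6.055 × 10^-3 = 3.028 × 10^-3 mol
[H2C2O4] = 3.028 × 10^-3 mol / 0.02022 L = 0.1497 mol/L

0.1497 mol/L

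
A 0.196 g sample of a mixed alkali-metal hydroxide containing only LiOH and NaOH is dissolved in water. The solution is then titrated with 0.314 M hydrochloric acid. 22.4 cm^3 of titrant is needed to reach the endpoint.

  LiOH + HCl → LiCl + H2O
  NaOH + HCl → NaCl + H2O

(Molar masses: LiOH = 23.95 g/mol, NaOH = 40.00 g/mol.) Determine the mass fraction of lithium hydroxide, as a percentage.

65.0 %

n(HCl) = 0.0224 × 0.314 = 7.03 × 10^-3 mol
Let x = n(LiOH), y = n(NaOH).
Titrant: 1x + 1y = 7.03 × 10^-3;  mass: 23.95x + 40.00y = 0.196
Solving, x = 5.32 × 10^-3 mol, y = 1.72 × 10^-3 mol
mass of LiOH = 5.32 × 10^-3 × 23.95 = 0.127 g
% LiOH = 0.127 / 0.196 × 100 = 65.0 %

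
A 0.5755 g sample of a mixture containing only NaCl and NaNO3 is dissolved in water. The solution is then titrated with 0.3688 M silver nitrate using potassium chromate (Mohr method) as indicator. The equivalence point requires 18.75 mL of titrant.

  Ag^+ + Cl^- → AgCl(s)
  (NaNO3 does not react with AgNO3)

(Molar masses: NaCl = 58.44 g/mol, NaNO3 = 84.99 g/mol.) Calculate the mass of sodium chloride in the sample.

0.4041 g

n(AgNO3) = 0.01875 × 0.3688 = 6.915 × 10^-3 mol
Let x = n(NaCl), y = n(NaNO3).
Titrant: 1x = 6.915 × 10^-3;  mass: 58.44x + 84.99y = 0.5755
Solving, x = 6.915 × 10^-3 mol, y = 2.017 × 10^-3 mol
mass of NaCl = 6.915 × 10^-3 × 58.44 = 0.4041 g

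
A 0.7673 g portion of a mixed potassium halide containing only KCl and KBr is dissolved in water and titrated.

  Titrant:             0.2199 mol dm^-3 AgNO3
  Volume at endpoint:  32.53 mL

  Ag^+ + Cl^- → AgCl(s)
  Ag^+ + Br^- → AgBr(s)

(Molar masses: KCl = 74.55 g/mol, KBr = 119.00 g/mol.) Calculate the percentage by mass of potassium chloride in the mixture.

18.35 %

n(AgNO3) = 0.03253 × 0.2199 = 7.153 × 10^-3 mol
Let x = n(KCl), y = n(KBr).
Titrant: 1x + 1y = 7.153 × 10^-3;  mass: 74.55x + 119.00y = 0.7673
Solving, x = 1.889 × 10^-3 mol, y = 5.265 × 10^-3 mol
mass of KCl = 1.889 × 10^-3 × 74.55 = 0.1408 g
% KCl = 0.1408 / 0.7673 × 100 = 18.35 %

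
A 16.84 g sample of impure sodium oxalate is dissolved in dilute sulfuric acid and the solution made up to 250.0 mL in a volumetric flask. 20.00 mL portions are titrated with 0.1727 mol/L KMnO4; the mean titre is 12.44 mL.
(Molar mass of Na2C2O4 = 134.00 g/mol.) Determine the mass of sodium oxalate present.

2 MnO4^- + 5 C2O4^2- + 16 H^+ → 2 Mn^2+ + 10 CO2 + 8 H2O
n(KMnO4) per titration = 0.01244 × 0.1727 = 2.148 × 10^-3 mol
From the 5:2 ratio, n(Na2C2O4) in each aliquot = 5/2 × 2.148 × 10^-3 = 5.371 × 10^-3 mol
n(Na2C2O4) in the whole flask = 5.371 × 10^-3 × 250.0/20.00 = 0.06714 mol
mass of Na2C2O4 = 0.06714 × 134.00 = 8.996 g

8.996 g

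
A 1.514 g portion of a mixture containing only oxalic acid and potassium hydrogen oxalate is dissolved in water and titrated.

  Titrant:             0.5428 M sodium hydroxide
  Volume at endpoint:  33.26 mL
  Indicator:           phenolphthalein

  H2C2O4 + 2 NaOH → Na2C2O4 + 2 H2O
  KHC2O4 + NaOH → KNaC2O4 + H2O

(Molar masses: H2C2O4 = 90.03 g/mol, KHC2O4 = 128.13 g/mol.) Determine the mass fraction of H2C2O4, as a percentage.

n(NaOH) = 0.03326 × 0.5428 = 0.01805 mol
Let x = n(H2C2O4), y = n(KHC2O4).
Titrant: 2x + 1y = 0.01805;  mass: 90.03x + 128.13y = 1.514
Solving, x = 4.808 × 10^-3 mol, y = 8.438 × 10^-3 mol
mass of H2C2O4 = 4.808 × 10^-3 × 90.03 = 0.4328 g
% H2C2O4 = 0.4328 / 1.514 × 100 = 28.59 %

28.59 %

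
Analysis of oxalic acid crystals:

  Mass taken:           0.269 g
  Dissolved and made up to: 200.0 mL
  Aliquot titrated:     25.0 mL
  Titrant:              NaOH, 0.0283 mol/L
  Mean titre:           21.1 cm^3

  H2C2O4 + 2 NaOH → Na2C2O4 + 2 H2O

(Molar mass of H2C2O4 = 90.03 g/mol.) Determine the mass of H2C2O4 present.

0.215 g

n(NaOH) per titration = 0.0211 × 0.0283 = 5.97 × 10^-4 mol
From the 1:2 ratio, n(H2C2O4) in each aliquot = 1/2 × 5.97 × 10^-4 = 2.99 × 10^-4 mol
n(H2C2O4) in the whole flask = 2.99 × 10^-4 × 200.0/25.0 = 2.39 × 10^-3 mol
mass of H2C2O4 = 2.39 × 10^-3 × 90.03 = 0.215 g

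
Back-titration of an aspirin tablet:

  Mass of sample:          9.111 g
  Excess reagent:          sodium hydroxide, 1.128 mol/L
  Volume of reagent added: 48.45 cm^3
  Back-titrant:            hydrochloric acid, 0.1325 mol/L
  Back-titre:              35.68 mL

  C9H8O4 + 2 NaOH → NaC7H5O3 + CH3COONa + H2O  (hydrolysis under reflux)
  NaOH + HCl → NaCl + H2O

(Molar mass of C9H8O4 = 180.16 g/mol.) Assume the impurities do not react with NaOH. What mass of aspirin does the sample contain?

n(NaOH) added = 0.04845 × 1.128 = 0.05465 mol
n(HCl) used in back-titration = 0.03568 × 0.1325 = 4.728 × 10^-3 mol
n(NaOH) left over = 4.728 × 10^-3 mol (1:1 ratio)
n(NaOH) consumed by analyte = 0.05465 − 4.728 × 10^-3 = 0.04992 mol
From the 1:2 ratio, n(C9H8O4) = 1/2 × 0.04992 = 0.02496 mol
mass of C9H8O4 = 0.02496 × 180.16 = 4.497 g

4.497 g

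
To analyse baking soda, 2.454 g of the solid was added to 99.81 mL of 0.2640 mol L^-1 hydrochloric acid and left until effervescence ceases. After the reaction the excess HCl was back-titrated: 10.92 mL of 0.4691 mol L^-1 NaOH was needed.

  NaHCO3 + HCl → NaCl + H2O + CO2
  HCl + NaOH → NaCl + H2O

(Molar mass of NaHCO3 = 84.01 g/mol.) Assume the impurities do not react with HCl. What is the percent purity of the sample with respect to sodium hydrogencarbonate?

n(HCl) added = 0.09981 × 0.2640 = 0.02635 mol
n(NaOH) used in back-titration = 0.01092 × 0.4691 = 5.123 × 10^-3 mol
n(HCl) left over = 5.123 × 10^-3 mol (1:1 ratio)
n(HCl) consumed by analyte = 0.02635 − 5.123 × 10^-3 = 0.02123 mol
n(NaHCO3) = 0.02123 mol (1:1 ratio)
mass of NaHCO3 = 0.02123 × 84.01 = 1.783 g
% NaHCO3 = 1.783 / 2.454 × 100 = 72.67 %

72.67 %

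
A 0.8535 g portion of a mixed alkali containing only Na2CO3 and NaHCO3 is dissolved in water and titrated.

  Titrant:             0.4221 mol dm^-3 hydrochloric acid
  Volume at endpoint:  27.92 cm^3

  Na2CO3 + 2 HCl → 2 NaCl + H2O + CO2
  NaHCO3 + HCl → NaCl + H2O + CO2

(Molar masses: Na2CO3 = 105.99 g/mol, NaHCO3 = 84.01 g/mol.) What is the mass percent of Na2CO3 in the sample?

27.34 %

n(HCl) = 0.02792 × 0.4221 = 0.01179 mol
Let x = n(Na2CO3), y = n(NaHCO3).
Titrant: 2x + 1y = 0.01179;  mass: 105.99x + 84.01y = 0.8535
Solving, x = 2.202 × 10^-3 mol, y = 7.382 × 10^-3 mol
mass of Na2CO3 = 2.202 × 10^-3 × 105.99 = 0.2333 g
% Na2CO3 = 0.2333 / 0.8535 × 100 = 27.34 %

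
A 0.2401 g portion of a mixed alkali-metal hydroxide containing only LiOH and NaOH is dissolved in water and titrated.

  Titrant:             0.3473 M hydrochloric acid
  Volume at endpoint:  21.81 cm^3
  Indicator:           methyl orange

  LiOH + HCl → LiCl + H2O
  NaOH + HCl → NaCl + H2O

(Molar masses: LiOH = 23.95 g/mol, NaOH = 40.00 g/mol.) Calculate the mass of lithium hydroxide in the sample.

n(HCl) = 0.02181 × 0.3473 = 7.575 × 10^-3 mol
Let x = n(LiOH), y = n(NaOH).
Titrant: 1x + 1y = 7.575 × 10^-3;  mass: 23.95x + 40.00y = 0.2401
Solving, x = 3.918 × 10^-3 mol, y = 3.657 × 10^-3 mol
mass of LiOH = 3.918 × 10^-3 × 23.95 = 0.09384 g

0.09384 g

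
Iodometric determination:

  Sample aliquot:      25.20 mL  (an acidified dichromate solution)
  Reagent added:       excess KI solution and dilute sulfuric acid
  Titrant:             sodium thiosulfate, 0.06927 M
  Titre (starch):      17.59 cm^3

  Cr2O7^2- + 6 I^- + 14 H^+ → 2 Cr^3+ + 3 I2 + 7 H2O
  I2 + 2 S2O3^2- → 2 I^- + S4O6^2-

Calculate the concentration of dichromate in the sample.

0.008059 M

n(S2O3^2-) = 0.01759 × 0.06927 = 1.218 × 10^-3 mol
n(I2) = n(S2O3^2-)/2 = 6.092 × 10^-4 mol
From the 1:3 ratio, n(Cr2O7^2-) in the aliquot = 1/3 × 6.092 × 10^-4 = 2.031 × 10^-4 mol
[Cr2O7^2-] = 2.031 × 10^-4 / 0.02520 = 0.008059 mol/L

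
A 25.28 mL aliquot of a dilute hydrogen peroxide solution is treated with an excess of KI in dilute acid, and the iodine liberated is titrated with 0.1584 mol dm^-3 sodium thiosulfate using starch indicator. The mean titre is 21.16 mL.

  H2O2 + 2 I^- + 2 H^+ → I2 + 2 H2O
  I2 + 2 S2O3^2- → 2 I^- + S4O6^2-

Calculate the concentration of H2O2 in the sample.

n(S2O3^2-) = 0.02116 × 0.1584 = 3.352 × 10^-3 mol
n(I2) = n(S2O3^2-)/2 = 1.676 × 10^-3 mol
n(H2O2) in the aliquot = 1.676 × 10^-3 mol (1:1 ratio)
[H2O2] = 1.676 × 10^-3 / 0.02528 = 0.06629 mol/L

0.06629 mol/L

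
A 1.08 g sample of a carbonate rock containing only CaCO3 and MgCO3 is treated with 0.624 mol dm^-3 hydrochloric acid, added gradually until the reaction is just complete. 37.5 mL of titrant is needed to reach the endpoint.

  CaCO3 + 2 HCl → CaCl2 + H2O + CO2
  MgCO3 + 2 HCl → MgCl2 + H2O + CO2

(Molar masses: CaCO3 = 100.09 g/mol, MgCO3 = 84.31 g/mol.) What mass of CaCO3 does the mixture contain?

n(HCl) = 0.0375 × 0.624 = 0.0234 mol
Let x = n(CaCO3), y = n(MgCO3).
Titrant: 2x + 2y = 0.0234;  mass: 100.09x + 84.31y = 1.08
Solving, x = 5.93 × 10^-3 mol, y = 5.77 × 10^-3 mol
mass of CaCO3 = 5.93 × 10^-3 × 100.09 = 0.594 g

0.594 g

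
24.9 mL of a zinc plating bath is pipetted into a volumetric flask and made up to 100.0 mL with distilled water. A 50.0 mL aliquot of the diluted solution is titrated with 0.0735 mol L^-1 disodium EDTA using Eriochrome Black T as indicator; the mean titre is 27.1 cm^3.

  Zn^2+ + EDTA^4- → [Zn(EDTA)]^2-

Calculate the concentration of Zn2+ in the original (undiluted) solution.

n(EDTA) = 0.0271 × 0.0735 = 1.99 × 10^-3 mol
n(Zn2+) in the aliquot = 1.99 × 10^-3 mol (1:1 ratio)
[Zn2+]_dilute = 1.99 × 10^-3 / 0.0500 = 0.0398 mol/L
Dilution factor = 100.0 / 24.9 = 4.016
[Zn2+]_stock = 0.0398 × 4.016 = 0.160 mol/L

0.160 mol/L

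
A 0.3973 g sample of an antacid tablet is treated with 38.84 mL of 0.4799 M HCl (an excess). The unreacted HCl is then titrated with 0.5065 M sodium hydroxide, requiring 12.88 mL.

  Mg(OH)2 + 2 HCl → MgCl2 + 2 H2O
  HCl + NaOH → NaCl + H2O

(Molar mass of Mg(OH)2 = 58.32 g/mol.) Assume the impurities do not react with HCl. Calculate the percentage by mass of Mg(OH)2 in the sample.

88.92 %

n(HCl) added = 0.03884 × 0.4799 = 0.01864 mol
n(NaOH) used in back-titration = 0.01288 × 0.5065 = 6.524 × 10^-3 mol
n(HCl) left over = 6.524 × 10^-3 mol (1:1 ratio)
n(HCl) consumed by analyte = 0.01864 − 6.524 × 10^-3 = 0.01212 mol
From the 1:2 ratio, n(Mg(OH)2) = 1/2 × 0.01212 = 6.058 × 10^-3 mol
mass of Mg(OH)2 = 6.058 × 10^-3 × 58.32 = 0.3533 g
% Mg(OH)2 = 0.3533 / 0.3973 × 100 = 88.92 %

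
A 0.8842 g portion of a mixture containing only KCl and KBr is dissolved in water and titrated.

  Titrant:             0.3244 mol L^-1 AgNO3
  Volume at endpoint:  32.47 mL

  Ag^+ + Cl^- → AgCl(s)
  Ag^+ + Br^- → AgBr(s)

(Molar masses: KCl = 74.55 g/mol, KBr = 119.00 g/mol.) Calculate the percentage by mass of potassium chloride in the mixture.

70.04 %

n(AgNO3) = 0.03247 × 0.3244 = 0.01053 mol
Let x = n(KCl), y = n(KBr).
Titrant: 1x + 1y = 0.01053;  mass: 74.55x + 119.00y = 0.8842
Solving, x = 8.307 × 10^-3 mol, y = 2.226 × 10^-3 mol
mass of KCl = 8.307 × 10^-3 × 74.55 = 0.6193 g
% KCl = 0.6193 / 0.8842 × 100 = 70.04 %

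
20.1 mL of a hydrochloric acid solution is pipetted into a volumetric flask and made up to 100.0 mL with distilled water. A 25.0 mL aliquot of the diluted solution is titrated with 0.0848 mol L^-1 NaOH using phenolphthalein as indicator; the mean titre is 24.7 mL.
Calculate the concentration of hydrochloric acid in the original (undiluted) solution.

HCl + NaOH → NaCl + H2O
n(NaOH) = 0.0247 × 0.0848 = 2.09 × 10^-3 mol
n(HCl) in the aliquot = 2.09 × 10^-3 mol (1:1 ratio)
[HCl]_dilute = 2.09 × 10^-3 / 0.0250 = 0.0838 mol/L
Dilution factor = 100.0 / 20.1 = 4.975
[HCl]_stock = 0.0838 × 4.975 = 0.417 mol/L

0.417 mol/L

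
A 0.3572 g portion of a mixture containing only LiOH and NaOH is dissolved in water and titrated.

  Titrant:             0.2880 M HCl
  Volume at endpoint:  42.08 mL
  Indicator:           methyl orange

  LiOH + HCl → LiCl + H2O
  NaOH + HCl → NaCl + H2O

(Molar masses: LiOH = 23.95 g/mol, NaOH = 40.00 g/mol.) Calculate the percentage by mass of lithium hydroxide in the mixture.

n(HCl) = 0.04208 × 0.2880 = 0.01212 mol
Let x = n(LiOH), y = n(NaOH).
Titrant: 1x + 1y = 0.01212;  mass: 23.95x + 40.00y = 0.3572
Solving, x = 7.948 × 10^-3 mol, y = 4.171 × 10^-3 mol
mass of LiOH = 7.948 × 10^-3 × 23.95 = 0.1903 g
% LiOH = 0.1903 / 0.3572 × 100 = 53.29 %

53.29 %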